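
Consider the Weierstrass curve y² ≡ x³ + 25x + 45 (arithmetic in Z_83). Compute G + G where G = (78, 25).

(14, 20)

tangent at (78, 25): λ = (3·78² + 25)/(2·25) ≡ 17/50. 50⁻¹ ≡ 5 (mod 83), so λ ≡ 17·5 ≡ 2.
  x = λ² - 78 - 78 = 4 - 156 ≡ 14; y = λ·(78 - 14) - 25 ≡ 20. → (14, 20)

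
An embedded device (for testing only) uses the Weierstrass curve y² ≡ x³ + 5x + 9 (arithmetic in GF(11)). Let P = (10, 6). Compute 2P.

(0, 8)

tangent at (10, 6): λ = (3·10² + 5)/(2·6) ≡ 8/1. 1⁻¹ ≡ 1 (mod 11), so λ ≡ 8·1 ≡ 8.
  x = λ² - 10 - 10 = 64 - 20 ≡ 0; y = λ·(10 - 0) - 6 ≡ 8. → (0, 8)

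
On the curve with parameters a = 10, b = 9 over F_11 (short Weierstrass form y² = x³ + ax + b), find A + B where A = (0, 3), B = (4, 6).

(0, 8)

(0, 3) + (4, 6). λ = (6 - 3)/(4 - 0) ≡ 3/4 mod 11. 4⁻¹ ≡ 3 (mod 11), so λ ≡ 9.
  x = λ² - 0 - 4 = 81 - 4 ≡ 0; y = λ·(0 - 0) - 3 ≡ 8. → (0, 8)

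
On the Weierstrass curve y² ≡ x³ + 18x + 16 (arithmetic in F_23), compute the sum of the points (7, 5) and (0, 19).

(7, 5) + (0, 19). λ = (19 - 5)/(0 - 7) ≡ 14/16 mod 23. 16⁻¹ ≡ 13 (mod 23), so λ ≡ 21.
  x = λ² - 7 - 0 = 441 - 7 ≡ 20; y = λ·(7 - 20) - 5 ≡ 21. → (20, 21)

(20, 21)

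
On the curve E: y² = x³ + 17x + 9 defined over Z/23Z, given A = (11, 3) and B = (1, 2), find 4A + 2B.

First 4A:
Repeated addition: build up to 4A.
2A: tangent at (11, 3): λ = (3·11² + 17)/(2·3) ≡ 12/6. 6⁻¹ ≡ 4 (mod 23), so λ ≡ 12·4 ≡ 2.
  x = λ² - 11 - 11 = 4 - 22 ≡ 5; y = λ·(11 - 5) - 3 ≡ 9. → (5, 9)
3A: (5, 9) + (11, 3). λ = (3 - 9)/(11 - 5) ≡ 17/6 mod 23. 6⁻¹ ≡ 4 (mod 23) since 6·4 = 24 ≡ 1, so λ ≡ 22.
  x = λ² - 5 - 11 = 484 - 16 ≡ 8; y = λ·(5 - 8) - 9 ≡ 17. → (8, 17)
4A: (8, 17) + (11, 3). λ = (3 - 17)/(11 - 8) ≡ 9/3 mod 23. 3⁻¹ ≡ 8 (mod 23), so λ ≡ 3.
  x = λ² - 8 - 11 = 9 - 19 ≡ 13; y = λ·(8 - 13) - 17 ≡ 14. → (13, 14)
4A = (13, 14).
Next 2B:
Repeated addition: build up to 2B.
2B: tangent at (1, 2): λ = (3·1² + 17)/(2·2) ≡ 20/4. 4⁻¹ ≡ 6 (mod 23), so λ ≡ 20·6 ≡ 5.
  x = λ² - 1 - 1 = 25 - 2 ≡ 0; y = λ·(1 - 0) - 2 ≡ 3. → (0, 3)
2B = (0, 3).
Finally 4A + 2B:
(13, 14) + (0, 3). λ = (3 - 14)/(0 - 13) ≡ 12/10 mod 23. 10⁻¹ ≡ 7 (mod 23), so λ ≡ 15.
  x = λ² - 13 - 0 = 225 - 13 ≡ 5; y = λ·(13 - 5) - 14 ≡ 14. → (5, 14)

(5, 14)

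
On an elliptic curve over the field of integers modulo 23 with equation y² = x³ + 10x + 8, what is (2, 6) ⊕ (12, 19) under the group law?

(2, 6) + (12, 19). λ = (19 - 6)/(12 - 2) ≡ 13/10 mod 23. 10⁻¹ ≡ 7 (mod 23) since 10·7 = 70 ≡ 1, so λ ≡ 22.
  x = λ² - 2 - 12 = 484 - 14 ≡ 10; y = λ·(2 - 10) - 6 ≡ 2. → (10, 2)

(10, 2)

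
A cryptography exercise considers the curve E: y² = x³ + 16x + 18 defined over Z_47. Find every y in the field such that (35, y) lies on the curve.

5, 42

x³ + 16x + 18 = 43453 ≡ 25 (mod 47).
Square roots of 25 mod 47: 5 and 42 (since 5² = 25 ≡ 25).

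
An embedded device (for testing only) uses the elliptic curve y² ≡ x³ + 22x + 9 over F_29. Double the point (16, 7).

(19, 6)

tangent at (16, 7): λ = (3·16² + 22)/(2·7) ≡ 7/14. 14⁻¹ ≡ 27 (mod 29) since 14·27 = 378 ≡ 1, so λ ≡ 7·27 ≡ 15.
  x = λ² - 16 - 16 = 225 - 32 ≡ 19; y = λ·(16 - 19) - 7 ≡ 6. → (19, 6)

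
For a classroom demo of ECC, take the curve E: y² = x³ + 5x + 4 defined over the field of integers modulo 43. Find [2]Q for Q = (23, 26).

(14, 18)

tangent at (23, 26): λ = (3·23² + 5)/(2·26) ≡ 1/9. 9⁻¹ ≡ 24 (mod 43), so λ ≡ 1·24 ≡ 24.
  x = λ² - 23 - 23 = 576 - 46 ≡ 14; y = λ·(23 - 14) - 26 ≡ 18. → (14, 18)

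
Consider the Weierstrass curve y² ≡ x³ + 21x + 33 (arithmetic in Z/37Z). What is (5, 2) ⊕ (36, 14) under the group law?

(0, 25)

(5, 2) + (36, 14). λ = (14 - 2)/(36 - 5) ≡ 12/31 mod 37. 31⁻¹ ≡ 6 (mod 37), so λ ≡ 35.
  x = λ² - 5 - 36 = 1225 - 41 ≡ 0; y = λ·(5 - 0) - 2 ≡ 25. → (0, 25)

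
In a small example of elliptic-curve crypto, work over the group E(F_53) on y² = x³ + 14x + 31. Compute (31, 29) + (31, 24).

The two points share x = 31 and their y-coordinates satisfy 29 + 24 ≡ 0 (mod 53), so they are inverses. Their sum is O.

O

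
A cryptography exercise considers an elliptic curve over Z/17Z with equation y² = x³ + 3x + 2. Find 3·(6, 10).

(6, 7)

Write P = (6, 10).
Repeated addition: build up to 3P.
2P: tangent at (6, 10): λ = (3·6² + 3)/(2·10) ≡ 9/3. 3⁻¹ ≡ 6 (mod 17), so λ ≡ 9·6 ≡ 3.
  x = λ² - 6 - 6 = 9 - 12 ≡ 14; y = λ·(6 - 14) - 10 ≡ 0. → (14, 0)
3P: (14, 0) + (6, 10). λ = (10 - 0)/(6 - 14) ≡ 10/9 mod 17. 9⁻¹ ≡ 2 (mod 17) since 9·2 = 18 ≡ 1, so λ ≡ 3.
  x = λ² - 14 - 6 = 9 - 20 ≡ 6; y = λ·(14 - 6) - 0 ≡ 7. → (6, 7)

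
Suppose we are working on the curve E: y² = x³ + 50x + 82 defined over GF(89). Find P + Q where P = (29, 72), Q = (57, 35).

(29, 72) + (57, 35). λ = (35 - 72)/(57 - 29) ≡ 52/28 mod 89. 28⁻¹ ≡ 35 (mod 89) since 28·35 = 980 ≡ 1, so λ ≡ 40.
  x = λ² - 29 - 57 = 1600 - 86 ≡ 1; y = λ·(29 - 1) - 72 ≡ 69. → (1, 69)

(1, 69)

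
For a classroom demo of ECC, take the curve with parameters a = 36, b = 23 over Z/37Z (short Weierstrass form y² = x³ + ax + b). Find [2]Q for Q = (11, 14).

tangent at (11, 14): λ = (3·11² + 36)/(2·14) ≡ 29/28. 28⁻¹ ≡ 4 (mod 37), so λ ≡ 29·4 ≡ 5.
  x = λ² - 11 - 11 = 25 - 22 ≡ 3; y = λ·(11 - 3) - 14 ≡ 26. → (3, 26)

(3, 26)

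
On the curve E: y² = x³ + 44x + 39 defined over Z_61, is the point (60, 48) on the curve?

no

y² = 48² ≡ 47; x³ + 44x + 39 = 218679 ≡ 55 (mod 61). 47 ≠ 55.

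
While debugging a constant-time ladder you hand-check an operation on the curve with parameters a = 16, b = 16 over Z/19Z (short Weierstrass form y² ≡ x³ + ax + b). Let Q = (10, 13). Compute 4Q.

Repeated addition: build up to 4Q.
2Q: tangent at (10, 13): λ = (3·10² + 16)/(2·13) ≡ 12/7. 7⁻¹ ≡ 11 (mod 19) since 7·11 = 77 ≡ 1, so λ ≡ 12·11 ≡ 18.
  x = λ² - 10 - 10 = 324 - 20 ≡ 0; y = λ·(10 - 0) - 13 ≡ 15. → (0, 15)
3Q: (0, 15) + (10, 13). λ = (13 - 15)/(10 - 0) ≡ 17/10 mod 19. 10⁻¹ ≡ 2 (mod 19), so λ ≡ 15.
  x = λ² - 0 - 10 = 225 - 10 ≡ 6; y = λ·(0 - 6) - 15 ≡ 9. → (6, 9)
4Q: (6, 9) + (10, 13). λ = (13 - 9)/(10 - 6) ≡ 4/4 mod 19. 4⁻¹ ≡ 5 (mod 19), so λ ≡ 1.
  x = λ² - 6 - 10 = 1 - 16 ≡ 4; y = λ·(6 - 4) - 9 ≡ 12. → (4, 12)

(4, 12)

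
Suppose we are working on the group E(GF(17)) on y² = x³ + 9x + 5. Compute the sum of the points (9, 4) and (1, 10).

(15, 9)

(9, 4) + (1, 10). λ = (10 - 4)/(1 - 9) ≡ 6/9 mod 17. 9⁻¹ ≡ 2 (mod 17) since 9·2 = 18 ≡ 1, so λ ≡ 12.
  x = λ² - 9 - 1 = 144 - 10 ≡ 15; y = λ·(9 - 15) - 4 ≡ 9. → (15, 9)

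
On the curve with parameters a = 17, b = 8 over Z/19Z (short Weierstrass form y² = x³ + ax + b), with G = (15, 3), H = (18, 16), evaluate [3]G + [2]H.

First 3G:
Repeated addition: build up to 3G.
2G: tangent at (15, 3): λ = (3·15² + 17)/(2·3) ≡ 8/6. 6⁻¹ ≡ 16 (mod 19) since 6·16 = 96 ≡ 1, so λ ≡ 8·16 ≡ 14.
  x = λ² - 15 - 15 = 196 - 30 ≡ 14; y = λ·(15 - 14) - 3 ≡ 11. → (14, 11)
3G: (14, 11) + (15, 3). λ = (3 - 11)/(15 - 14) ≡ 11/1 mod 19. 1⁻¹ ≡ 1 (mod 19), so λ ≡ 11.
  x = λ² - 14 - 15 = 121 - 29 ≡ 16; y = λ·(14 - 16) - 11 ≡ 5. → (16, 5)
3G = (16, 5).
Next 2H:
Repeated addition: build up to 2H.
2H: tangent at (18, 16): λ = (3·18² + 17)/(2·16) ≡ 1/13. 13⁻¹ ≡ 3 (mod 19), so λ ≡ 1·3 ≡ 3.
  x = λ² - 18 - 18 = 9 - 36 ≡ 11; y = λ·(18 - 11) - 16 ≡ 5. → (11, 5)
2H = (11, 5).
Finally 3G + 2H:
(16, 5) + (11, 5). λ = (5 - 5)/(11 - 16) ≡ 0/14 mod 19. 14⁻¹ ≡ 15 (mod 19), so λ ≡ 0.
  x = λ² - 16 - 11 = 0 - 27 ≡ 11; y = λ·(16 - 11) - 5 ≡ 14. → (11, 14)

(11, 14)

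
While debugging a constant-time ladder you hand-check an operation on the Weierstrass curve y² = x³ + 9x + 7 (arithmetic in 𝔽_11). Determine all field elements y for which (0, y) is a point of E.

x³ + 9x + 7 = 7 ≡ 7 (mod 11).
7 is a non-residue mod 11; no y exists.

none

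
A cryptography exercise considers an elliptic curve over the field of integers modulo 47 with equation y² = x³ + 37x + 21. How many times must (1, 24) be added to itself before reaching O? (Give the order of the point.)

9

2P: tangent at (1, 24): λ = (3·1² + 37)/(2·24) ≡ 40/1. 1⁻¹ ≡ 1 (mod 47), so λ ≡ 40·1 ≡ 40.
  x = λ² - 1 - 1 = 1600 - 2 ≡ 0; y = λ·(1 - 0) - 24 ≡ 16. → (0, 16)
3P: (0, 16) + (1, 24). λ = (24 - 16)/(1 - 0) ≡ 8/1 mod 47. 1⁻¹ ≡ 1 (mod 47), so λ ≡ 8.
  x = λ² - 0 - 1 = 64 - 1 ≡ 16; y = λ·(0 - 16) - 16 ≡ 44. → (16, 44)
4P: (16, 44) + (1, 24). λ = (24 - 44)/(1 - 16) ≡ 27/32 mod 47. 32⁻¹ ≡ 25 (mod 47), so λ ≡ 17.
  x = λ² - 16 - 1 = 289 - 17 ≡ 37; y = λ·(16 - 37) - 44 ≡ 22. → (37, 22)
5P: (37, 22) + (1, 24). λ = (24 - 22)/(1 - 37) ≡ 2/11 mod 47. 11⁻¹ ≡ 30 (mod 47), so λ ≡ 13.
  x = λ² - 37 - 1 = 169 - 38 ≡ 37; y = λ·(37 - 37) - 22 ≡ 25. → (37, 25)
6P: (37, 25) + (1, 24). λ = (24 - 25)/(1 - 37) ≡ 46/11 mod 47. 11⁻¹ ≡ 30 (mod 47) since 11·30 = 330 ≡ 1, so λ ≡ 17.
  x = λ² - 37 - 1 = 289 - 38 ≡ 16; y = λ·(37 - 16) - 25 ≡ 3. → (16, 3)
7P: (16, 3) + (1, 24). λ = (24 - 3)/(1 - 16) ≡ 21/32 mod 47. 32⁻¹ ≡ 25 (mod 47) since 32·25 = 800 ≡ 1, so λ ≡ 8.
  x = λ² - 16 - 1 = 64 - 17 ≡ 0; y = λ·(16 - 0) - 3 ≡ 31. → (0, 31)
8P: (0, 31) + (1, 24). λ = (24 - 31)/(1 - 0) ≡ 40/1 mod 47. 1⁻¹ ≡ 1 (mod 47), so λ ≡ 40.
  x = λ² - 0 - 1 = 1600 - 1 ≡ 1; y = λ·(0 - 1) - 31 ≡ 23. → (1, 23)
9P: (1, 23) + (1, 24): same x and y₁ ≡ -y₂, so the sum is O.
9P = O, so the order is 9.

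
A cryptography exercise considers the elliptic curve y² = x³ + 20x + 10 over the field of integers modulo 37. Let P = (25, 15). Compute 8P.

Double-and-add on 8 = (1000)₂. Start with P = (25, 15) for the leading 1-bit.
double: tangent at (25, 15): λ = (3·25² + 20)/(2·15) ≡ 8/30. 30⁻¹ ≡ 21 (mod 37) since 30·21 = 630 ≡ 1, so λ ≡ 8·21 ≡ 20.
  x = λ² - 25 - 25 = 400 - 50 ≡ 17; y = λ·(25 - 17) - 15 ≡ 34. → (17, 34)
double: tangent at (17, 34): λ = (3·17² + 20)/(2·34) ≡ 36/31. 31⁻¹ ≡ 6 (mod 37), so λ ≡ 36·6 ≡ 31.
  x = λ² - 17 - 17 = 961 - 34 ≡ 2; y = λ·(17 - 2) - 34 ≡ 24. → (2, 24)
double: tangent at (2, 24): λ = (3·2² + 20)/(2·24) ≡ 32/11. 11⁻¹ ≡ 27 (mod 37), so λ ≡ 32·27 ≡ 13.
  x = λ² - 2 - 2 = 169 - 4 ≡ 17; y = λ·(2 - 17) - 24 ≡ 3. → (17, 3)

(17, 3)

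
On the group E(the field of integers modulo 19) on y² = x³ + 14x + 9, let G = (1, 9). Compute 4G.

Repeated addition: build up to 4G.
2G: tangent at (1, 9): λ = (3·1² + 14)/(2·9) ≡ 17/18. 18⁻¹ ≡ 18 (mod 19) since 18·18 = 324 ≡ 1, so λ ≡ 17·18 ≡ 2.
  x = λ² - 1 - 1 = 4 - 2 ≡ 2; y = λ·(1 - 2) - 9 ≡ 8. → (2, 8)
3G: (2, 8) + (1, 9). λ = (9 - 8)/(1 - 2) ≡ 1/18 mod 19. 18⁻¹ ≡ 18 (mod 19) since 18·18 = 324 ≡ 1, so λ ≡ 18.
  x = λ² - 2 - 1 = 324 - 3 ≡ 17; y = λ·(2 - 17) - 8 ≡ 7. → (17, 7)
4G: (17, 7) + (1, 9). λ = (9 - 7)/(1 - 17) ≡ 2/3 mod 19. 3⁻¹ ≡ 13 (mod 19), so λ ≡ 7.
  x = λ² - 17 - 1 = 49 - 18 ≡ 12; y = λ·(17 - 12) - 7 ≡ 9. → (12, 9)

(12, 9)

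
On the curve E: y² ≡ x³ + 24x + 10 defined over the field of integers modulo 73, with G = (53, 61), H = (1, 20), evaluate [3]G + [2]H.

First 3G:
Repeated addition: build up to 3G.
2G: tangent at (53, 61): λ = (3·53² + 24)/(2·61) ≡ 56/49. 49⁻¹ ≡ 3 (mod 73) since 49·3 = 147 ≡ 1, so λ ≡ 56·3 ≡ 22.
  x = λ² - 53 - 53 = 484 - 106 ≡ 13; y = λ·(53 - 13) - 61 ≡ 16. → (13, 16)
3G: (13, 16) + (53, 61). λ = (61 - 16)/(53 - 13) ≡ 45/40 mod 73. 40⁻¹ ≡ 42 (mod 73) since 40·42 = 1680 ≡ 1, so λ ≡ 65.
  x = λ² - 13 - 53 = 4225 - 66 ≡ 71; y = λ·(13 - 71) - 16 ≡ 10. → (71, 10)
3G = (71, 10).
Next 2H:
Repeated addition: build up to 2H.
2H: tangent at (1, 20): λ = (3·1² + 24)/(2·20) ≡ 27/40. 40⁻¹ ≡ 42 (mod 73), so λ ≡ 27·42 ≡ 39.
  x = λ² - 1 - 1 = 1521 - 2 ≡ 59; y = λ·(1 - 59) - 20 ≡ 54. → (59, 54)
2H = (59, 54).
Finally 3G + 2H:
(71, 10) + (59, 54). λ = (54 - 10)/(59 - 71) ≡ 44/61 mod 73. 61⁻¹ ≡ 6 (mod 73), so λ ≡ 45.
  x = λ² - 71 - 59 = 2025 - 130 ≡ 70; y = λ·(71 - 70) - 10 ≡ 35. → (70, 35)

(70, 35)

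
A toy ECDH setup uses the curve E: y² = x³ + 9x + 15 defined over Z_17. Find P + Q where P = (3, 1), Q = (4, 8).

(8, 15)

(3, 1) + (4, 8). λ = (8 - 1)/(4 - 3) ≡ 7/1 mod 17. 1⁻¹ ≡ 1 (mod 17), so λ ≡ 7.
  x = λ² - 3 - 4 = 49 - 7 ≡ 8; y = λ·(3 - 8) - 1 ≡ 15. → (8, 15)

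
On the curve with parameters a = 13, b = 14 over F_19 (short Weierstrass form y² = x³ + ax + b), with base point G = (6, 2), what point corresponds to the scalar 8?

Repeated addition: build up to 8G.
2G: tangent at (6, 2): λ = (3·6² + 13)/(2·2) ≡ 7/4. 4⁻¹ ≡ 5 (mod 19), so λ ≡ 7·5 ≡ 16.
  x = λ² - 6 - 6 = 256 - 12 ≡ 16; y = λ·(6 - 16) - 2 ≡ 9. → (16, 9)
3G: (16, 9) + (6, 2). λ = (2 - 9)/(6 - 16) ≡ 12/9 mod 19. 9⁻¹ ≡ 17 (mod 19), so λ ≡ 14.
  x = λ² - 16 - 6 = 196 - 22 ≡ 3; y = λ·(16 - 3) - 9 ≡ 2. → (3, 2)
4G: (3, 2) + (6, 2). λ = (2 - 2)/(6 - 3) ≡ 0/3 mod 19. 3⁻¹ ≡ 13 (mod 19) since 3·13 = 39 ≡ 1, so λ ≡ 0.
  x = λ² - 3 - 6 = 0 - 9 ≡ 10; y = λ·(3 - 10) - 2 ≡ 17. → (10, 17)
5G: (10, 17) + (6, 2). λ = (2 - 17)/(6 - 10) ≡ 4/15 mod 19. 15⁻¹ ≡ 14 (mod 19) since 15·14 = 210 ≡ 1, so λ ≡ 18.
  x = λ² - 10 - 6 = 324 - 16 ≡ 4; y = λ·(10 - 4) - 17 ≡ 15. → (4, 15)
6G: (4, 15) + (6, 2). λ = (2 - 15)/(6 - 4) ≡ 6/2 mod 19. 2⁻¹ ≡ 10 (mod 19), so λ ≡ 3.
  x = λ² - 4 - 6 = 9 - 10 ≡ 18; y = λ·(4 - 18) - 15 ≡ 0. → (18, 0)
7G: (18, 0) + (6, 2). λ = (2 - 0)/(6 - 18) ≡ 2/7 mod 19. 7⁻¹ ≡ 11 (mod 19), so λ ≡ 3.
  x = λ² - 18 - 6 = 9 - 24 ≡ 4; y = λ·(18 - 4) - 0 ≡ 4. → (4, 4)
8G: (4, 4) + (6, 2). λ = (2 - 4)/(6 - 4) ≡ 17/2 mod 19. 2⁻¹ ≡ 10 (mod 19) since 2·10 = 20 ≡ 1, so λ ≡ 18.
  x = λ² - 4 - 6 = 324 - 10 ≡ 10; y = λ·(4 - 10) - 4 ≡ 2. → (10, 2)

(10, 2)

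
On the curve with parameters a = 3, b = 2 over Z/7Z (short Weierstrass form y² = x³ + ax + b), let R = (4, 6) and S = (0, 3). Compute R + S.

(4, 6) + (0, 3). λ = (3 - 6)/(0 - 4) ≡ 4/3 mod 7. 3⁻¹ ≡ 5 (mod 7) since 3·5 = 15 ≡ 1, so λ ≡ 6.
  x = λ² - 4 - 0 = 36 - 4 ≡ 4; y = λ·(4 - 4) - 6 ≡ 1. → (4, 1)

(4, 1)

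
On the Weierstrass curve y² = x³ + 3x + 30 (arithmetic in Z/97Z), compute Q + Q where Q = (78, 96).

tangent at (78, 96): λ = (3·78² + 3)/(2·96) ≡ 19/95. 95⁻¹ ≡ 48 (mod 97) since 95·48 = 4560 ≡ 1, so λ ≡ 19·48 ≡ 39.
  x = λ² - 78 - 78 = 1521 - 156 ≡ 7; y = λ·(78 - 7) - 96 ≡ 54. → (7, 54)

(7, 54)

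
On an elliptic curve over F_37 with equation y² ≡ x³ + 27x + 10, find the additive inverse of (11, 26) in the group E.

-(11, 26) = (11, -26 mod 37) = (11, 11).

(11, 11)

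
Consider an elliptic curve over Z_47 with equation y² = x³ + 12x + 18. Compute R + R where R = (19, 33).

tangent at (19, 33): λ = (3·19² + 12)/(2·33) ≡ 14/19. 19⁻¹ ≡ 5 (mod 47) since 19·5 = 95 ≡ 1, so λ ≡ 14·5 ≡ 23.
  x = λ² - 19 - 19 = 529 - 38 ≡ 21; y = λ·(19 - 21) - 33 ≡ 15. → (21, 15)

(21, 15)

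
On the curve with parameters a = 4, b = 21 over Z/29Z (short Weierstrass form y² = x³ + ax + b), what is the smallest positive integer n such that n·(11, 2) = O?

2P: tangent at (11, 2): λ = (3·11² + 4)/(2·2) ≡ 19/4. 4⁻¹ ≡ 22 (mod 29) since 4·22 = 88 ≡ 1, so λ ≡ 19·22 ≡ 12.
  x = λ² - 11 - 11 = 144 - 22 ≡ 6; y = λ·(11 - 6) - 2 ≡ 0. → (6, 0)
3P: (6, 0) + (11, 2). λ = (2 - 0)/(11 - 6) ≡ 2/5 mod 29. 5⁻¹ ≡ 6 (mod 29) since 5·6 = 30 ≡ 1, so λ ≡ 12.
  x = λ² - 6 - 11 = 144 - 17 ≡ 11; y = λ·(6 - 11) - 0 ≡ 27. → (11, 27)
4P: (11, 27) + (11, 2): same x and y₁ ≡ -y₂, so the sum is O.
4P = O, so the order is 4.

4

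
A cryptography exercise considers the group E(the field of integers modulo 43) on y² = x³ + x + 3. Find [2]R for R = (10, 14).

(23, 29)

tangent at (10, 14): λ = (3·10² + 1)/(2·14) ≡ 0/28. 28⁻¹ ≡ 20 (mod 43), so λ ≡ 0·20 ≡ 0.
  x = λ² - 10 - 10 = 0 - 20 ≡ 23; y = λ·(10 - 23) - 14 ≡ 29. → (23, 29)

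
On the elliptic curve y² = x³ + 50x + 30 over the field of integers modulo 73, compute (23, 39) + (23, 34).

O

The two points share x = 23 and their y-coordinates satisfy 39 + 34 ≡ 0 (mod 73), so they are inverses. Their sum is O.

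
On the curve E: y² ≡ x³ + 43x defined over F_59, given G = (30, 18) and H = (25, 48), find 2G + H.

First 2G:
Repeated addition: build up to 2G.
2G: tangent at (30, 18): λ = (3·30² + 43)/(2·18) ≡ 29/36. 36⁻¹ ≡ 41 (mod 59), so λ ≡ 29·41 ≡ 9.
  x = λ² - 30 - 30 = 81 - 60 ≡ 21; y = λ·(30 - 21) - 18 ≡ 4. → (21, 4)
2G = (21, 4).
Finally 2G + H:
(21, 4) + (25, 48). λ = (48 - 4)/(25 - 21) ≡ 44/4 mod 59. 4⁻¹ ≡ 15 (mod 59), so λ ≡ 11.
  x = λ² - 21 - 25 = 121 - 46 ≡ 16; y = λ·(21 - 16) - 4 ≡ 51. → (16, 51)

(16, 51)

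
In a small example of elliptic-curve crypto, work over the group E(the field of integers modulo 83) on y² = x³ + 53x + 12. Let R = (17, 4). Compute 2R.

(77, 68)

tangent at (17, 4): λ = (3·17² + 53)/(2·4) ≡ 7/8. 8⁻¹ ≡ 52 (mod 83), so λ ≡ 7·52 ≡ 32.
  x = λ² - 17 - 17 = 1024 - 34 ≡ 77; y = λ·(17 - 77) - 4 ≡ 68. → (77, 68)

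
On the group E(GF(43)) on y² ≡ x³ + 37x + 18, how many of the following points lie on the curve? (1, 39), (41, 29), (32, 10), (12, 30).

(1, 39): 39² ≡ 16, rhs ≡ 13 → off.
(41, 29): 29² ≡ 24, rhs ≡ 22 → off.
(32, 10): 10² ≡ 14, rhs ≡ 0 → off.
(12, 30): 30² ≡ 40, rhs ≡ 40 → on.

1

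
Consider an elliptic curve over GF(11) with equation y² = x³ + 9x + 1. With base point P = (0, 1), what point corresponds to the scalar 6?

(1, 0)

Repeated addition: build up to 6P.
2P: tangent at (0, 1): λ = (3·0² + 9)/(2·1) ≡ 9/2. 2⁻¹ ≡ 6 (mod 11) since 2·6 = 12 ≡ 1, so λ ≡ 9·6 ≡ 10.
  x = λ² - 0 - 0 = 100 - 0 ≡ 1; y = λ·(0 - 1) - 1 ≡ 0. → (1, 0)
3P: (1, 0) + (0, 1). λ = (1 - 0)/(0 - 1) ≡ 1/10 mod 11. 10⁻¹ ≡ 10 (mod 11) since 10·10 = 100 ≡ 1, so λ ≡ 10.
  x = λ² - 1 - 0 = 100 - 1 ≡ 0; y = λ·(1 - 0) - 0 ≡ 10. → (0, 10)
4P: (0, 10) + (0, 1): same x and y₁ ≡ -y₂, so the sum is O.
5P: O + (0, 1) = (0, 1) (identity).
6P: tangent at (0, 1): λ = (3·0² + 9)/(2·1) ≡ 9/2. 2⁻¹ ≡ 6 (mod 11) since 2·6 = 12 ≡ 1, so λ ≡ 9·6 ≡ 10.
  x = λ² - 0 - 0 = 100 - 0 ≡ 1; y = λ·(0 - 1) - 1 ≡ 0. → (1, 0)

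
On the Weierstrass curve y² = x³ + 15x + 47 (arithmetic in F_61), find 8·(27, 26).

Write Q = (27, 26).
Double-and-add on 8 = (1000)₂. Start with Q = (27, 26) for the leading 1-bit.
double: tangent at (27, 26): λ = (3·27² + 15)/(2·26) ≡ 6/52. 52⁻¹ ≡ 27 (mod 61) since 52·27 = 1404 ≡ 1, so λ ≡ 6·27 ≡ 40.
  x = λ² - 27 - 27 = 1600 - 54 ≡ 21; y = λ·(27 - 21) - 26 ≡ 31. → (21, 31)
double: tangent at (21, 31): λ = (3·21² + 15)/(2·31) ≡ 57/1. 1⁻¹ ≡ 1 (mod 61), so λ ≡ 57·1 ≡ 57.
  x = λ² - 21 - 21 = 3249 - 42 ≡ 35; y = λ·(21 - 35) - 31 ≡ 25. → (35, 25)
double: tangent at (35, 25): λ = (3·35² + 15)/(2·25) ≡ 30/50. 50⁻¹ ≡ 11 (mod 61), so λ ≡ 30·11 ≡ 25.
  x = λ² - 35 - 35 = 625 - 70 ≡ 6; y = λ·(35 - 6) - 25 ≡ 29. → (6, 29)

(6, 29)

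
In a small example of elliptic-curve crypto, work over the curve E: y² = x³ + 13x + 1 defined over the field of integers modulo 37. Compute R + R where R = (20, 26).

(6, 6)

tangent at (20, 26): λ = (3·20² + 13)/(2·26) ≡ 29/15. 15⁻¹ ≡ 5 (mod 37), so λ ≡ 29·5 ≡ 34.
  x = λ² - 20 - 20 = 1156 - 40 ≡ 6; y = λ·(20 - 6) - 26 ≡ 6. → (6, 6)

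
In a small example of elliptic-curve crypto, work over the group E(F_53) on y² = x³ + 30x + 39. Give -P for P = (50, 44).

-(50, 44) = (50, -44 mod 53) = (50, 9).

(50, 9)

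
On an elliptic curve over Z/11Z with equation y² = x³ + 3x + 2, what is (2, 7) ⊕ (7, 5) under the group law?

(7, 6)

(2, 7) + (7, 5). λ = (5 - 7)/(7 - 2) ≡ 9/5 mod 11. 5⁻¹ ≡ 9 (mod 11), so λ ≡ 4.
  x = λ² - 2 - 7 = 16 - 9 ≡ 7; y = λ·(2 - 7) - 7 ≡ 6. → (7, 6)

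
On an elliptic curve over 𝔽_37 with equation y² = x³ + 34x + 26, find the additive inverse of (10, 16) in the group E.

-(10, 16) = (10, -16 mod 37) = (10, 21).

(10, 21)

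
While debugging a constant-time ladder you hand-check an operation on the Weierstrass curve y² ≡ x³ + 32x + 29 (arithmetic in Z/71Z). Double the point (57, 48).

(58, 55)

tangent at (57, 48): λ = (3·57² + 32)/(2·48) ≡ 52/25. 25⁻¹ ≡ 54 (mod 71) since 25·54 = 1350 ≡ 1, so λ ≡ 52·54 ≡ 39.
  x = λ² - 57 - 57 = 1521 - 114 ≡ 58; y = λ·(57 - 58) - 48 ≡ 55. → (58, 55)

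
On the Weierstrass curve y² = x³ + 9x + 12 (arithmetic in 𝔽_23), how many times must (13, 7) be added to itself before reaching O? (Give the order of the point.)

3

2P: tangent at (13, 7): λ = (3·13² + 9)/(2·7) ≡ 10/14. 14⁻¹ ≡ 5 (mod 23) since 14·5 = 70 ≡ 1, so λ ≡ 10·5 ≡ 4.
  x = λ² - 13 - 13 = 16 - 26 ≡ 13; y = λ·(13 - 13) - 7 ≡ 16. → (13, 16)
3P: (13, 16) + (13, 7): same x and y₁ ≡ -y₂, so the sum is O.
3P = O, so the order is 3.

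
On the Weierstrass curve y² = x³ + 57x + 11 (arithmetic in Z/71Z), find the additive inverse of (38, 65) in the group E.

-(38, 65) = (38, -65 mod 71) = (38, 6).

(38, 6)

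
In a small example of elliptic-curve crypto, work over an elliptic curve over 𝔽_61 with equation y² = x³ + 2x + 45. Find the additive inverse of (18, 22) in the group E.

(18, 39)

-(18, 22) = (18, -22 mod 61) = (18, 39).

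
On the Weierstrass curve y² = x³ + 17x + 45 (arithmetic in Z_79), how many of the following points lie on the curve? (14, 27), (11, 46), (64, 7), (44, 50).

(14, 27): 27² ≡ 18, rhs ≡ 25 → off.
(11, 46): 46² ≡ 62, rhs ≡ 62 → on.
(64, 7): 7² ≡ 49, rhs ≡ 49 → on.
(44, 50): 50² ≡ 51, rhs ≡ 25 → off.

2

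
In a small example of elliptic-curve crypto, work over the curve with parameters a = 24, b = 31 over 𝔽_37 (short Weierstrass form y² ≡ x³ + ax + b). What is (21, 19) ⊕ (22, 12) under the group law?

(6, 24)

(21, 19) + (22, 12). λ = (12 - 19)/(22 - 21) ≡ 30/1 mod 37. 1⁻¹ ≡ 1 (mod 37) since 1·1 = 1 ≡ 1, so λ ≡ 30.
  x = λ² - 21 - 22 = 900 - 43 ≡ 6; y = λ·(21 - 6) - 19 ≡ 24. → (6, 24)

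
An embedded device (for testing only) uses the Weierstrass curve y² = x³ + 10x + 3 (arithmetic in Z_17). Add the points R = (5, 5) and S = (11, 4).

(5, 5) + (11, 4). λ = (4 - 5)/(11 - 5) ≡ 16/6 mod 17. 6⁻¹ ≡ 3 (mod 17), so λ ≡ 14.
  x = λ² - 5 - 11 = 196 - 16 ≡ 10; y = λ·(5 - 10) - 5 ≡ 10. → (10, 10)

(10, 10)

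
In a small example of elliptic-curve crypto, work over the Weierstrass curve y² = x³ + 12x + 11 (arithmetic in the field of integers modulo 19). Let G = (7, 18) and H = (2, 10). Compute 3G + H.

(5, 5)

First 3G:
Repeated addition: build up to 3G.
2G: tangent at (7, 18): λ = (3·7² + 12)/(2·18) ≡ 7/17. 17⁻¹ ≡ 9 (mod 19), so λ ≡ 7·9 ≡ 6.
  x = λ² - 7 - 7 = 36 - 14 ≡ 3; y = λ·(7 - 3) - 18 ≡ 6. → (3, 6)
3G: (3, 6) + (7, 18). λ = (18 - 6)/(7 - 3) ≡ 12/4 mod 19. 4⁻¹ ≡ 5 (mod 19), so λ ≡ 3.
  x = λ² - 3 - 7 = 9 - 10 ≡ 18; y = λ·(3 - 18) - 6 ≡ 6. → (18, 6)
3G = (18, 6).
Finally 3G + H:
(18, 6) + (2, 10). λ = (10 - 6)/(2 - 18) ≡ 4/3 mod 19. 3⁻¹ ≡ 13 (mod 19) since 3·13 = 39 ≡ 1, so λ ≡ 14.
  x = λ² - 18 - 2 = 196 - 20 ≡ 5; y = λ·(18 - 5) - 6 ≡ 5. → (5, 5)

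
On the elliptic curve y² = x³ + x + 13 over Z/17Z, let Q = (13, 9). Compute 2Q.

tangent at (13, 9): λ = (3·13² + 1)/(2·9) ≡ 15/1. 1⁻¹ ≡ 1 (mod 17), so λ ≡ 15·1 ≡ 15.
  x = λ² - 13 - 13 = 225 - 26 ≡ 12; y = λ·(13 - 12) - 9 ≡ 6. → (12, 6)

(12, 6)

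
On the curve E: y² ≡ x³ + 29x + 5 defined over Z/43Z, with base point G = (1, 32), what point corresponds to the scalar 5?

Repeated addition: build up to 5G.
2G: tangent at (1, 32): λ = (3·1² + 29)/(2·32) ≡ 32/21. 21⁻¹ ≡ 41 (mod 43), so λ ≡ 32·41 ≡ 22.
  x = λ² - 1 - 1 = 484 - 2 ≡ 9; y = λ·(1 - 9) - 32 ≡ 7. → (9, 7)
3G: (9, 7) + (1, 32). λ = (32 - 7)/(1 - 9) ≡ 25/35 mod 43. 35⁻¹ ≡ 16 (mod 43) since 35·16 = 560 ≡ 1, so λ ≡ 13.
  x = λ² - 9 - 1 = 169 - 10 ≡ 30; y = λ·(9 - 30) - 7 ≡ 21. → (30, 21)
4G: (30, 21) + (1, 32). λ = (32 - 21)/(1 - 30) ≡ 11/14 mod 43. 14⁻¹ ≡ 40 (mod 43), so λ ≡ 10.
  x = λ² - 30 - 1 = 100 - 31 ≡ 26; y = λ·(30 - 26) - 21 ≡ 19. → (26, 19)
5G: (26, 19) + (1, 32). λ = (32 - 19)/(1 - 26) ≡ 13/18 mod 43. 18⁻¹ ≡ 12 (mod 43), so λ ≡ 27.
  x = λ² - 26 - 1 = 729 - 27 ≡ 14; y = λ·(26 - 14) - 19 ≡ 4. → (14, 4)

(14, 4)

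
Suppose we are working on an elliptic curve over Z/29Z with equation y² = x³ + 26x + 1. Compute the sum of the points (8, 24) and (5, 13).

(23, 8)

(8, 24) + (5, 13). λ = (13 - 24)/(5 - 8) ≡ 18/26 mod 29. 26⁻¹ ≡ 19 (mod 29), so λ ≡ 23.
  x = λ² - 8 - 5 = 529 - 13 ≡ 23; y = λ·(8 - 23) - 24 ≡ 8. → (23, 8)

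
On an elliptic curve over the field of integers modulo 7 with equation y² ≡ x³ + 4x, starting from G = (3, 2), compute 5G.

(6, 3)

Repeated addition: build up to 5G.
2G: tangent at (3, 2): λ = (3·3² + 4)/(2·2) ≡ 3/4. 4⁻¹ ≡ 2 (mod 7) since 4·2 = 8 ≡ 1, so λ ≡ 3·2 ≡ 6.
  x = λ² - 3 - 3 = 36 - 6 ≡ 2; y = λ·(3 - 2) - 2 ≡ 4. → (2, 4)
3G: (2, 4) + (3, 2). λ = (2 - 4)/(3 - 2) ≡ 5/1 mod 7. 1⁻¹ ≡ 1 (mod 7), so λ ≡ 5.
  x = λ² - 2 - 3 = 25 - 5 ≡ 6; y = λ·(2 - 6) - 4 ≡ 4. → (6, 4)
4G: (6, 4) + (3, 2). λ = (2 - 4)/(3 - 6) ≡ 5/4 mod 7. 4⁻¹ ≡ 2 (mod 7), so λ ≡ 3.
  x = λ² - 6 - 3 = 9 - 9 ≡ 0; y = λ·(6 - 0) - 4 ≡ 0. → (0, 0)
5G: (0, 0) + (3, 2). λ = (2 - 0)/(3 - 0) ≡ 2/3 mod 7. 3⁻¹ ≡ 5 (mod 7), so λ ≡ 3.
  x = λ² - 0 - 3 = 9 - 3 ≡ 6; y = λ·(0 - 6) - 0 ≡ 3. → (6, 3)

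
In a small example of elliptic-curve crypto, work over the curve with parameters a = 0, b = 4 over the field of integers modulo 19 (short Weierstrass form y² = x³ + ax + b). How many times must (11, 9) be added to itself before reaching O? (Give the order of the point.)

7

2P: tangent at (11, 9): λ = (3·11² + 0)/(2·9) ≡ 2/18. 18⁻¹ ≡ 18 (mod 19) since 18·18 = 324 ≡ 1, so λ ≡ 2·18 ≡ 17.
  x = λ² - 11 - 11 = 289 - 22 ≡ 1; y = λ·(11 - 1) - 9 ≡ 9. → (1, 9)
3P: (1, 9) + (11, 9). λ = (9 - 9)/(11 - 1) ≡ 0/10 mod 19. 10⁻¹ ≡ 2 (mod 19) since 10·2 = 20 ≡ 1, so λ ≡ 0.
  x = λ² - 1 - 11 = 0 - 12 ≡ 7; y = λ·(1 - 7) - 9 ≡ 10. → (7, 10)
4P: (7, 10) + (11, 9). λ = (9 - 10)/(11 - 7) ≡ 18/4 mod 19. 4⁻¹ ≡ 5 (mod 19), so λ ≡ 14.
  x = λ² - 7 - 11 = 196 - 18 ≡ 7; y = λ·(7 - 7) - 10 ≡ 9. → (7, 9)
5P: (7, 9) + (11, 9). λ = (9 - 9)/(11 - 7) ≡ 0/4 mod 19. 4⁻¹ ≡ 5 (mod 19), so λ ≡ 0.
  x = λ² - 7 - 11 = 0 - 18 ≡ 1; y = λ·(7 - 1) - 9 ≡ 10. → (1, 10)
6P: (1, 10) + (11, 9). λ = (9 - 10)/(11 - 1) ≡ 18/10 mod 19. 10⁻¹ ≡ 2 (mod 19) since 10·2 = 20 ≡ 1, so λ ≡ 17.
  x = λ² - 1 - 11 = 289 - 12 ≡ 11; y = λ·(1 - 11) - 10 ≡ 10. → (11, 10)
7P: (11, 10) + (11, 9): same x and y₁ ≡ -y₂, so the sum is O.
7P = O, so the order is 7.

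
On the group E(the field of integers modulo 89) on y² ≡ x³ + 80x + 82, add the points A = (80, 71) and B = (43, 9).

(11, 35)

(80, 71) + (43, 9). λ = (9 - 71)/(43 - 80) ≡ 27/52 mod 89. 52⁻¹ ≡ 12 (mod 89) since 52·12 = 624 ≡ 1, so λ ≡ 57.
  x = λ² - 80 - 43 = 3249 - 123 ≡ 11; y = λ·(80 - 11) - 71 ≡ 35. → (11, 35)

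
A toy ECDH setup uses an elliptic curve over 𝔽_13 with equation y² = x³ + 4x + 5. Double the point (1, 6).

(8, 4)

tangent at (1, 6): λ = (3·1² + 4)/(2·6) ≡ 7/12. 12⁻¹ ≡ 12 (mod 13), so λ ≡ 7·12 ≡ 6.
  x = λ² - 1 - 1 = 36 - 2 ≡ 8; y = λ·(1 - 8) - 6 ≡ 4. → (8, 4)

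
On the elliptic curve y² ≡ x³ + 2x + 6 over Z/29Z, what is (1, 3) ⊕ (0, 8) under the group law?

(1, 3) + (0, 8). λ = (8 - 3)/(0 - 1) ≡ 5/28 mod 29. 28⁻¹ ≡ 28 (mod 29) since 28·28 = 784 ≡ 1, so λ ≡ 24.
  x = λ² - 1 - 0 = 576 - 1 ≡ 24; y = λ·(1 - 24) - 3 ≡ 25. → (24, 25)

(24, 25)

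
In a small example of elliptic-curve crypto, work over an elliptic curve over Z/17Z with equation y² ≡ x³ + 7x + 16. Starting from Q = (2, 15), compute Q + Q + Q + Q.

Repeated addition: build up to 4Q.
2Q: tangent at (2, 15): λ = (3·2² + 7)/(2·15) ≡ 2/13. 13⁻¹ ≡ 4 (mod 17) since 13·4 = 52 ≡ 1, so λ ≡ 2·4 ≡ 8.
  x = λ² - 2 - 2 = 64 - 4 ≡ 9; y = λ·(2 - 9) - 15 ≡ 14. → (9, 14)
3Q: (9, 14) + (2, 15). λ = (15 - 14)/(2 - 9) ≡ 1/10 mod 17. 10⁻¹ ≡ 12 (mod 17), so λ ≡ 12.
  x = λ² - 9 - 2 = 144 - 11 ≡ 14; y = λ·(9 - 14) - 14 ≡ 11. → (14, 11)
4Q: (14, 11) + (2, 15). λ = (15 - 11)/(2 - 14) ≡ 4/5 mod 17. 5⁻¹ ≡ 7 (mod 17) since 5·7 = 35 ≡ 1, so λ ≡ 11.
  x = λ² - 14 - 2 = 121 - 16 ≡ 3; y = λ·(14 - 3) - 11 ≡ 8. → (3, 8)

(3, 8)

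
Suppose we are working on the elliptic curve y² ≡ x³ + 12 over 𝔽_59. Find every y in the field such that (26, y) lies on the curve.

x³ + 0x + 12 = 17588 ≡ 6 (mod 59).
6 is a non-residue mod 59; no y exists.

none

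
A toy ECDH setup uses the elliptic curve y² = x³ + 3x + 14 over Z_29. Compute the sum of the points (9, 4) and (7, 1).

(9, 4) + (7, 1). λ = (1 - 4)/(7 - 9) ≡ 26/27 mod 29. 27⁻¹ ≡ 14 (mod 29), so λ ≡ 16.
  x = λ² - 9 - 7 = 256 - 16 ≡ 8; y = λ·(9 - 8) - 4 ≡ 12. → (8, 12)

(8, 12)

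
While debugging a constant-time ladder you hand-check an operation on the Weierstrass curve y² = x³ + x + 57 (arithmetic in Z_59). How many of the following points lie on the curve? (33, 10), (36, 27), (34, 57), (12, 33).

2

(33, 10): 10² ≡ 41, rhs ≡ 37 → off.
(36, 27): 27² ≡ 21, rhs ≡ 21 → on.
(34, 57): 57² ≡ 4, rhs ≡ 42 → off.
(12, 33): 33² ≡ 27, rhs ≡ 27 → on.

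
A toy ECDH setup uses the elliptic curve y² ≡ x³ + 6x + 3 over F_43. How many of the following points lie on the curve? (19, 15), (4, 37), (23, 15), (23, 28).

3

(19, 15): 15² ≡ 10, rhs ≡ 10 → on.
(4, 37): 37² ≡ 36, rhs ≡ 5 → off.
(23, 15): 15² ≡ 10, rhs ≡ 10 → on.
(23, 28): 28² ≡ 10, rhs ≡ 10 → on.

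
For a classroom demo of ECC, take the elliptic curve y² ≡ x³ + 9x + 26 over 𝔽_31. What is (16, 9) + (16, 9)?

(17, 15)

tangent at (16, 9): λ = (3·16² + 9)/(2·9) ≡ 2/18. 18⁻¹ ≡ 19 (mod 31), so λ ≡ 2·19 ≡ 7.
  x = λ² - 16 - 16 = 49 - 32 ≡ 17; y = λ·(16 - 17) - 9 ≡ 15. → (17, 15)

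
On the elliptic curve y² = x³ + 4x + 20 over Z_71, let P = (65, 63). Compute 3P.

(25, 57)

Repeated addition: build up to 3P.
2P: tangent at (65, 63): λ = (3·65² + 4)/(2·63) ≡ 41/55. 55⁻¹ ≡ 31 (mod 71) since 55·31 = 1705 ≡ 1, so λ ≡ 41·31 ≡ 64.
  x = λ² - 65 - 65 = 4096 - 130 ≡ 61; y = λ·(65 - 61) - 63 ≡ 51. → (61, 51)
3P: (61, 51) + (65, 63). λ = (63 - 51)/(65 - 61) ≡ 12/4 mod 71. 4⁻¹ ≡ 18 (mod 71) since 4·18 = 72 ≡ 1, so λ ≡ 3.
  x = λ² - 61 - 65 = 9 - 126 ≡ 25; y = λ·(61 - 25) - 51 ≡ 57. → (25, 57)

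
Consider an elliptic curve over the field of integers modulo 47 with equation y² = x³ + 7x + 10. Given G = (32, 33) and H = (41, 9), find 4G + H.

First 4G:
Repeated addition: build up to 4G.
2G: tangent at (32, 33): λ = (3·32² + 7)/(2·33) ≡ 24/19. 19⁻¹ ≡ 5 (mod 47) since 19·5 = 95 ≡ 1, so λ ≡ 24·5 ≡ 26.
  x = λ² - 32 - 32 = 676 - 64 ≡ 1; y = λ·(32 - 1) - 33 ≡ 21. → (1, 21)
3G: (1, 21) + (32, 33). λ = (33 - 21)/(32 - 1) ≡ 12/31 mod 47. 31⁻¹ ≡ 44 (mod 47), so λ ≡ 11.
  x = λ² - 1 - 32 = 121 - 33 ≡ 41; y = λ·(1 - 41) - 21 ≡ 9. → (41, 9)
4G: (41, 9) + (32, 33). λ = (33 - 9)/(32 - 41) ≡ 24/38 mod 47. 38⁻¹ ≡ 26 (mod 47), so λ ≡ 13.
  x = λ² - 41 - 32 = 169 - 73 ≡ 2; y = λ·(41 - 2) - 9 ≡ 28. → (2, 28)
4G = (2, 28).
Finally 4G + H:
(2, 28) + (41, 9). λ = (9 - 28)/(41 - 2) ≡ 28/39 mod 47. 39⁻¹ ≡ 41 (mod 47) since 39·41 = 1599 ≡ 1, so λ ≡ 20.
  x = λ² - 2 - 41 = 400 - 43 ≡ 28; y = λ·(2 - 28) - 28 ≡ 16. → (28, 16)

(28, 16)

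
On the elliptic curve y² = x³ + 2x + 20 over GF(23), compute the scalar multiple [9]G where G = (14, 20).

Double-and-add on 9 = (1001)₂. Start with G = (14, 20) for the leading 1-bit.
double: tangent at (14, 20): λ = (3·14² + 2)/(2·20) ≡ 15/17. 17⁻¹ ≡ 19 (mod 23) since 17·19 = 323 ≡ 1, so λ ≡ 15·19 ≡ 9.
  x = λ² - 14 - 14 = 81 - 28 ≡ 7; y = λ·(14 - 7) - 20 ≡ 20. → (7, 20)
double: tangent at (7, 20): λ = (3·7² + 2)/(2·20) ≡ 11/17. 17⁻¹ ≡ 19 (mod 23) since 17·19 = 323 ≡ 1, so λ ≡ 11·19 ≡ 2.
  x = λ² - 7 - 7 = 4 - 14 ≡ 13; y = λ·(7 - 13) - 20 ≡ 14. → (13, 14)
double: tangent at (13, 14): λ = (3·13² + 2)/(2·14) ≡ 3/5. 5⁻¹ ≡ 14 (mod 23), so λ ≡ 3·14 ≡ 19.
  x = λ² - 13 - 13 = 361 - 26 ≡ 13; y = λ·(13 - 13) - 14 ≡ 9. → (13, 9)
add G: (13, 9) + (14, 20). λ = (20 - 9)/(14 - 13) ≡ 11/1 mod 23. 1⁻¹ ≡ 1 (mod 23), so λ ≡ 11.
  x = λ² - 13 - 14 = 121 - 27 ≡ 2; y = λ·(13 - 2) - 9 ≡ 20. → (2, 20)

(2, 20)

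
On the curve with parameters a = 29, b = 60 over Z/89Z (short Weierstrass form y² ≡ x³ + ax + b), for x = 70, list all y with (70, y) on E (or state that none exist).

x³ + 29x + 60 = 345090 ≡ 37 (mod 89).
37 is a non-residue mod 89; no y exists.

none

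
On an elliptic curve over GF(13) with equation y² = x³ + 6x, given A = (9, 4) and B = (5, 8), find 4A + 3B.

First 4A:
Double-and-add on 4 = (100)₂. Start with A = (9, 4) for the leading 1-bit.
double: tangent at (9, 4): λ = (3·9² + 6)/(2·4) ≡ 2/8. 8⁻¹ ≡ 5 (mod 13) since 8·5 = 40 ≡ 1, so λ ≡ 2·5 ≡ 10.
  x = λ² - 9 - 9 = 100 - 18 ≡ 4; y = λ·(9 - 4) - 4 ≡ 7. → (4, 7)
double: tangent at (4, 7): λ = (3·4² + 6)/(2·7) ≡ 2/1. 1⁻¹ ≡ 1 (mod 13), so λ ≡ 2·1 ≡ 2.
  x = λ² - 4 - 4 = 4 - 8 ≡ 9; y = λ·(4 - 9) - 7 ≡ 9. → (9, 9)
4A = (9, 9).
Next 3B:
Repeated addition: build up to 3B.
2B: tangent at (5, 8): λ = (3·5² + 6)/(2·8) ≡ 3/3. 3⁻¹ ≡ 9 (mod 13), so λ ≡ 3·9 ≡ 1.
  x = λ² - 5 - 5 = 1 - 10 ≡ 4; y = λ·(5 - 4) - 8 ≡ 6. → (4, 6)
3B: (4, 6) + (5, 8). λ = (8 - 6)/(5 - 4) ≡ 2/1 mod 13. 1⁻¹ ≡ 1 (mod 13), so λ ≡ 2.
  x = λ² - 4 - 5 = 4 - 9 ≡ 8; y = λ·(4 - 8) - 6 ≡ 12. → (8, 12)
3B = (8, 12).
Finally 4A + 3B:
(9, 9) + (8, 12). λ = (12 - 9)/(8 - 9) ≡ 3/12 mod 13. 12⁻¹ ≡ 12 (mod 13), so λ ≡ 10.
  x = λ² - 9 - 8 = 100 - 17 ≡ 5; y = λ·(9 - 5) - 9 ≡ 5. → (5, 5)

(5, 5)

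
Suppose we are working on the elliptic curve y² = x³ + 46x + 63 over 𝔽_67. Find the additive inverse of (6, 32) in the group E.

(6, 35)

-(6, 32) = (6, -32 mod 67) = (6, 35).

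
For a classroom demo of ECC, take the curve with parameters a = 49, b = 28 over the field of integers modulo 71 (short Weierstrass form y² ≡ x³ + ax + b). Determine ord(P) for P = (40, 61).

2P: tangent at (40, 61): λ = (3·40² + 49)/(2·61) ≡ 21/51. 51⁻¹ ≡ 39 (mod 71) since 51·39 = 1989 ≡ 1, so λ ≡ 21·39 ≡ 38.
  x = λ² - 40 - 40 = 1444 - 80 ≡ 15; y = λ·(40 - 15) - 61 ≡ 37. → (15, 37)
3P: (15, 37) + (40, 61). λ = (61 - 37)/(40 - 15) ≡ 24/25 mod 71. 25⁻¹ ≡ 54 (mod 71) since 25·54 = 1350 ≡ 1, so λ ≡ 18.
  x = λ² - 15 - 40 = 324 - 55 ≡ 56; y = λ·(15 - 56) - 37 ≡ 6. → (56, 6)
4P: (56, 6) + (40, 61). λ = (61 - 6)/(40 - 56) ≡ 55/55 mod 71. 55⁻¹ ≡ 31 (mod 71), so λ ≡ 1.
  x = λ² - 56 - 40 = 1 - 96 ≡ 47; y = λ·(56 - 47) - 6 ≡ 3. → (47, 3)
5P: (47, 3) + (40, 61). λ = (61 - 3)/(40 - 47) ≡ 58/64 mod 71. 64⁻¹ ≡ 10 (mod 71), so λ ≡ 12.
  x = λ² - 47 - 40 = 144 - 87 ≡ 57; y = λ·(47 - 57) - 3 ≡ 19. → (57, 19)
6P: (57, 19) + (40, 61). λ = (61 - 19)/(40 - 57) ≡ 42/54 mod 71. 54⁻¹ ≡ 25 (mod 71) since 54·25 = 1350 ≡ 1, so λ ≡ 56.
  x = λ² - 57 - 40 = 3136 - 97 ≡ 57; y = λ·(57 - 57) - 19 ≡ 52. → (57, 52)
7P: (57, 52) + (40, 61). λ = (61 - 52)/(40 - 57) ≡ 9/54 mod 71. 54⁻¹ ≡ 25 (mod 71) since 54·25 = 1350 ≡ 1, so λ ≡ 12.
  x = λ² - 57 - 40 = 144 - 97 ≡ 47; y = λ·(57 - 47) - 52 ≡ 68. → (47, 68)
8P: (47, 68) + (40, 61). λ = (61 - 68)/(40 - 47) ≡ 64/64 mod 71. 64⁻¹ ≡ 10 (mod 71), so λ ≡ 1.
  x = λ² - 47 - 40 = 1 - 87 ≡ 56; y = λ·(47 - 56) - 68 ≡ 65. → (56, 65)
9P: (56, 65) + (40, 61). λ = (61 - 65)/(40 - 56) ≡ 67/55 mod 71. 55⁻¹ ≡ 31 (mod 71) since 55·31 = 1705 ≡ 1, so λ ≡ 18.
  x = λ² - 56 - 40 = 324 - 96 ≡ 15; y = λ·(56 - 15) - 65 ≡ 34. → (15, 34)
10P: (15, 34) + (40, 61). λ = (61 - 34)/(40 - 15) ≡ 27/25 mod 71. 25⁻¹ ≡ 54 (mod 71), so λ ≡ 38.
  x = λ² - 15 - 40 = 1444 - 55 ≡ 40; y = λ·(15 - 40) - 34 ≡ 10. → (40, 10)
11P: (40, 10) + (40, 61): same x and y₁ ≡ -y₂, so the sum is the point at infinity.
11P = the point at infinity, so the order is 11.

11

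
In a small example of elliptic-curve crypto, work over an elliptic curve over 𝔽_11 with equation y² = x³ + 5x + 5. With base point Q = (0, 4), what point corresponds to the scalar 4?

Double-and-add on 4 = (100)₂. Start with Q = (0, 4) for the leading 1-bit.
double: tangent at (0, 4): λ = (3·0² + 5)/(2·4) ≡ 5/8. 8⁻¹ ≡ 7 (mod 11) since 8·7 = 56 ≡ 1, so λ ≡ 5·7 ≡ 2.
  x = λ² - 0 - 0 = 4 - 0 ≡ 4; y = λ·(0 - 4) - 4 ≡ 10. → (4, 10)
double: tangent at (4, 10): λ = (3·4² + 5)/(2·10) ≡ 9/9. 9⁻¹ ≡ 5 (mod 11) since 9·5 = 45 ≡ 1, so λ ≡ 9·5 ≡ 1.
  x = λ² - 4 - 4 = 1 - 8 ≡ 4; y = λ·(4 - 4) - 10 ≡ 1. → (4, 1)

(4, 1)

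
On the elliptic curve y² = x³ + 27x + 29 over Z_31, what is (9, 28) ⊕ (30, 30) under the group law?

(9, 28) + (30, 30). λ = (30 - 28)/(30 - 9) ≡ 2/21 mod 31. 21⁻¹ ≡ 3 (mod 31), so λ ≡ 6.
  x = λ² - 9 - 30 = 36 - 39 ≡ 28; y = λ·(9 - 28) - 28 ≡ 13. → (28, 13)

(28, 13)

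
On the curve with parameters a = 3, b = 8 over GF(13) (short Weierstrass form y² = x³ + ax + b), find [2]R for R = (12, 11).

(1, 5)

tangent at (12, 11): λ = (3·12² + 3)/(2·11) ≡ 6/9. 9⁻¹ ≡ 3 (mod 13), so λ ≡ 6·3 ≡ 5.
  x = λ² - 12 - 12 = 25 - 24 ≡ 1; y = λ·(12 - 1) - 11 ≡ 5. → (1, 5)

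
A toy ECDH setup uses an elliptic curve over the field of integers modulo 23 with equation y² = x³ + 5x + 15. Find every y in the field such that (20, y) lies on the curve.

x³ + 5x + 15 = 8115 ≡ 19 (mod 23).
19 is a non-residue mod 23; no y exists.

none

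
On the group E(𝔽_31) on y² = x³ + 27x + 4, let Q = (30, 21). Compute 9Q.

(6, 17)

Double-and-add on 9 = (1001)₂. Start with Q = (30, 21) for the leading 1-bit.
double: tangent at (30, 21): λ = (3·30² + 27)/(2·21) ≡ 30/11. 11⁻¹ ≡ 17 (mod 31) since 11·17 = 187 ≡ 1, so λ ≡ 30·17 ≡ 14.
  x = λ² - 30 - 30 = 196 - 60 ≡ 12; y = λ·(30 - 12) - 21 ≡ 14. → (12, 14)
double: tangent at (12, 14): λ = (3·12² + 27)/(2·14) ≡ 25/28. 28⁻¹ ≡ 10 (mod 31), so λ ≡ 25·10 ≡ 2.
  x = λ² - 12 - 12 = 4 - 24 ≡ 11; y = λ·(12 - 11) - 14 ≡ 19. → (11, 19)
double: tangent at (11, 19): λ = (3·11² + 27)/(2·19) ≡ 18/7. 7⁻¹ ≡ 9 (mod 31) since 7·9 = 63 ≡ 1, so λ ≡ 18·9 ≡ 7.
  x = λ² - 11 - 11 = 49 - 22 ≡ 27; y = λ·(11 - 27) - 19 ≡ 24. → (27, 24)
add Q: (27, 24) + (30, 21). λ = (21 - 24)/(30 - 27) ≡ 28/3 mod 31. 3⁻¹ ≡ 21 (mod 31), so λ ≡ 30.
  x = λ² - 27 - 30 = 900 - 57 ≡ 6; y = λ·(27 - 6) - 24 ≡ 17. → (6, 17)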